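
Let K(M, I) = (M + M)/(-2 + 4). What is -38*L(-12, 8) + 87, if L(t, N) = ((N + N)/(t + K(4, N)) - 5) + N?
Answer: 49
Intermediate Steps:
K(M, I) = M (K(M, I) = (2*M)/2 = (2*M)*(1/2) = M)
L(t, N) = -5 + N + 2*N/(4 + t) (L(t, N) = ((N + N)/(t + 4) - 5) + N = ((2*N)/(4 + t) - 5) + N = (2*N/(4 + t) - 5) + N = (-5 + 2*N/(4 + t)) + N = -5 + N + 2*N/(4 + t))
-38*L(-12, 8) + 87 = -38*(-20 - 5*(-12) + 6*8 + 8*(-12))/(4 - 12) + 87 = -38*(-20 + 60 + 48 - 96)/(-8) + 87 = -(-19)*(-8)/4 + 87 = -38*1 + 87 = -38 + 87 = 49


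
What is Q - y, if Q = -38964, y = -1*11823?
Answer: -27141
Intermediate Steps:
y = -11823
Q - y = -38964 - 1*(-11823) = -38964 + 11823 = -27141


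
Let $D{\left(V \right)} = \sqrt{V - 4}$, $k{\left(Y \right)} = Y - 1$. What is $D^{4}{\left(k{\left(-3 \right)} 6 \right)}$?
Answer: $784$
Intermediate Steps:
$k{\left(Y \right)} = -1 + Y$ ($k{\left(Y \right)} = Y - 1 = -1 + Y$)
$D{\left(V \right)} = \sqrt{-4 + V}$
$D^{4}{\left(k{\left(-3 \right)} 6 \right)} = \left(\sqrt{-4 + \left(-1 - 3\right) 6}\right)^{4} = \left(\sqrt{-4 - 24}\right)^{4} = \left(\sqrt{-28}\right)^{4} = \left(2 i \sqrt{7}\right)^{4} = 784$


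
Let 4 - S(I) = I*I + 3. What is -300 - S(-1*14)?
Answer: -105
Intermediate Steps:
S(I) = 1 - I² (S(I) = 4 - (I*I + 3) = 4 - (I² + 3) = 4 - (3 + I²) = 4 + (-3 - I²) = 1 - I²)
-300 - S(-1*14) = -300 - (1 - (-1*14)²) = -300 - (1 - 1*(-14)²) = -300 - (1 - 1*196) = -300 - (1 - 196) = -300 - 1*(-195) = -300 + 195 = -105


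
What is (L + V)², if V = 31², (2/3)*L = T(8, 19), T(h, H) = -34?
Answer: 828100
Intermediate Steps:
L = -51 (L = (3/2)*(-34) = -51)
V = 961
(L + V)² = (-51 + 961)² = 910² = 828100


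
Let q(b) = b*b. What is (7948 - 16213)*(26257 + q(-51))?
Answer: -238511370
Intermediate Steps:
q(b) = b**2
(7948 - 16213)*(26257 + q(-51)) = (7948 - 16213)*(26257 + (-51)**2) = -8265*(26257 + 2601) = -8265*28858 = -238511370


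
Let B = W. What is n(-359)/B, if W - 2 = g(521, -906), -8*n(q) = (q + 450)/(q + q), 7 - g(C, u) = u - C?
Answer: 91/8248384 ≈ 1.1032e-5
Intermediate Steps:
g(C, u) = 7 + C - u (g(C, u) = 7 - (u - C) = 7 + (C - u) = 7 + C - u)
n(q) = -(450 + q)/(16*q) (n(q) = -(q + 450)/(8*(q + q)) = -(450 + q)/(8*(2*q)) = -(450 + q)*1/(2*q)/8 = -(450 + q)/(16*q))
W = 1436 (W = 2 + (7 + 521 - 1*(-906)) = 2 + (7 + 521 + 906) = 2 + 1434 = 1436)
B = 1436
n(-359)/B = ((1/16)*(-450 - 1*(-359))/(-359))/1436 = ((1/16)*(-1/359)*(-450 + 359))*(1/1436) = ((1/16)*(-1/359)*(-91))*(1/1436) = (91/5744)*(1/1436) = 91/8248384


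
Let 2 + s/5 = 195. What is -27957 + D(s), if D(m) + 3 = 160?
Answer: -27800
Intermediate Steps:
s = 965 (s = -10 + 5*195 = -10 + 975 = 965)
D(m) = 157 (D(m) = -3 + 160 = 157)
-27957 + D(s) = -27957 + 157 = -27800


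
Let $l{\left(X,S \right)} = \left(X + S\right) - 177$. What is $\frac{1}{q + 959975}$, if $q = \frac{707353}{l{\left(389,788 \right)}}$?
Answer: $\frac{1000}{960682353} \approx 1.0409 \cdot 10^{-6}$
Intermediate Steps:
$l{\left(X,S \right)} = -177 + S + X$ ($l{\left(X,S \right)} = \left(S + X\right) - 177 = -177 + S + X$)
$q = \frac{707353}{1000}$ ($q = \frac{707353}{-177 + 788 + 389} = \frac{707353}{1000} \approx 707.35$)
$\frac{1}{q + 959975} = \frac{1}{\frac{707353}{1000} + 959975} = \frac{1}{\frac{960682353}{1000}} = \frac{1000}{960682353}$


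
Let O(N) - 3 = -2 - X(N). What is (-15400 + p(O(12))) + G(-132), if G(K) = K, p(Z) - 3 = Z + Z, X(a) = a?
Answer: -15551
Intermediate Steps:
O(N) = 1 - N (O(N) = 3 + (-2 - N) = 1 - N)
p(Z) = 3 + 2*Z (p(Z) = 3 + (Z + Z) = 3 + 2*Z)
(-15400 + p(O(12))) + G(-132) = (-15400 + (3 + 2*(1 - 1*12))) - 132 = (-15400 + (3 + 2*(1 - 12))) - 132 = (-15400 + (3 + 2*(-11))) - 132 = (-15400 + (3 - 22)) - 132 = (-15400 - 19) - 132 = -15419 - 132 = -15551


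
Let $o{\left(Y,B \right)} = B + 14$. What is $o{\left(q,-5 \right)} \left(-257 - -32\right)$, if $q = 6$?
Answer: $-2025$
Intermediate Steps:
$o{\left(Y,B \right)} = 14 + B$
$o{\left(q,-5 \right)} \left(-257 - -32\right) = \left(14 - 5\right) \left(-257 - -32\right) = 9 \left(-257 + \left(-634 + 666\right)\right) = 9 \left(-257 + 32\right) = 9 \left(-225\right) = -2025$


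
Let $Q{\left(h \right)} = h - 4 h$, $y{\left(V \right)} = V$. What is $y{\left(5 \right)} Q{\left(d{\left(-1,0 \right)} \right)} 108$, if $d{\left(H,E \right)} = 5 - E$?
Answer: $-8100$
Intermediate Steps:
$Q{\left(h \right)} = - 3 h$
$y{\left(5 \right)} Q{\left(d{\left(-1,0 \right)} \right)} 108 = 5 \left(- 3 \left(5 - 0\right)\right) 108 = 5 \left(- 3 \left(5 + 0\right)\right) 108 = 5 \left(\left(-3\right) 5\right) 108 = 5 \left(-15\right) 108 = \left(-75\right) 108 = -8100$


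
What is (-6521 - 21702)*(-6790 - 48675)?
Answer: 1565388695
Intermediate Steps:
(-6521 - 21702)*(-6790 - 48675) = -28223*(-55465) = 1565388695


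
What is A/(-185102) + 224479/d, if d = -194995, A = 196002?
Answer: -39885460924/18046982245 ≈ -2.2101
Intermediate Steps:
A/(-185102) + 224479/d = 196002/(-185102) + 224479/(-194995) = 196002*(-1/185102) + 224479*(-1/194995) = -98001/92551 - 224479/194995 = -39885460924/18046982245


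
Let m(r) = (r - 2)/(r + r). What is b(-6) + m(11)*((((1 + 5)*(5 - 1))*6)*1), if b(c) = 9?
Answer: 747/11 ≈ 67.909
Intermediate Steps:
m(r) = (-2 + r)/(2*r) (m(r) = (-2 + r)/((2*r)) = (-2 + r)*(1/(2*r)) = (-2 + r)/(2*r))
b(-6) + m(11)*((((1 + 5)*(5 - 1))*6)*1) = 9 + ((1/2)*(-2 + 11)/11)*((((1 + 5)*(5 - 1))*6)*1) = 9 + ((1/2)*(1/11)*9)*(((6*4)*6)*1) = 9 + 9*((24*6)*1)/22 = 9 + 9*(144*1)/22 = 9 + (9/22)*144 = 9 + 648/11 = 747/11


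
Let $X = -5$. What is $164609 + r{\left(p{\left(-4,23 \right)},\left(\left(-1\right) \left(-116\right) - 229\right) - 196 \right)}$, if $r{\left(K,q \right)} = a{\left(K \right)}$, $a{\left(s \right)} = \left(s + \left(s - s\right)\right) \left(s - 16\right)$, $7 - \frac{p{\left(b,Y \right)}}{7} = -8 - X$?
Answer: $168389$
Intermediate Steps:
$p{\left(b,Y \right)} = 70$ ($p{\left(b,Y \right)} = 49 - 7 \left(-8 - -5\right) = 49 - 7 \left(-8 + 5\right) = 49 - -21 = 49 + 21 = 70$)
$a{\left(s \right)} = s \left(-16 + s\right)$ ($a{\left(s \right)} = \left(s + 0\right) \left(-16 + s\right) = s \left(-16 + s\right)$)
$r{\left(K,q \right)} = K \left(-16 + K\right)$
$164609 + r{\left(p{\left(-4,23 \right)},\left(\left(-1\right) \left(-116\right) - 229\right) - 196 \right)} = 164609 + 70 \left(-16 + 70\right) = 164609 + 70 \cdot 54 = 164609 + 3780 = 168389$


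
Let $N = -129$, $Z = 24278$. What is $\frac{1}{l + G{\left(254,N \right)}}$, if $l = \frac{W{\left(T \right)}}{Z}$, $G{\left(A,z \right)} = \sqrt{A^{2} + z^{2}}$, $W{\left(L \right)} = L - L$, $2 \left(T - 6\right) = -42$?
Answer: $\frac{\sqrt{81157}}{81157} \approx 0.0035102$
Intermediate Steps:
$T = -15$ ($T = 6 + \frac{1}{2} \left(-42\right) = 6 - 21 = -15$)
$W{\left(L \right)} = 0$
$l = 0$ ($l = \frac{0}{24278} = 0 \cdot \frac{1}{24278} = 0$)
$\frac{1}{l + G{\left(254,N \right)}} = \frac{1}{0 + \sqrt{254^{2} + \left(-129\right)^{2}}} = \frac{1}{0 + \sqrt{64516 + 16641}} = \frac{1}{0 + \sqrt{81157}} = \frac{1}{\sqrt{81157}} = \frac{\sqrt{81157}}{81157}$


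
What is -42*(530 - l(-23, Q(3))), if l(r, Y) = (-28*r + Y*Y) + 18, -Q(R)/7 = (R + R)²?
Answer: 2672712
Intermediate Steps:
Q(R) = -28*R² (Q(R) = -7*(R + R)² = -7*4*R² = -28*R²)
l(r, Y) = 18 + Y² - 28*r (l(r, Y) = (-28*r + Y²) + 18 = (Y² - 28*r) + 18 = 18 + Y² - 28*r)
-42*(530 - l(-23, Q(3))) = -42*(530 - (18 + (-28*3²)² - 28*(-23))) = -42*(530 - (18 + (-28*9)² + 644)) = -42*(530 - (18 + (-252)² + 644)) = -42*(530 - (18 + 63504 + 644)) = -42*(530 - 1*64166) = -42*(530 - 64166) = -42*(-63636) = 2672712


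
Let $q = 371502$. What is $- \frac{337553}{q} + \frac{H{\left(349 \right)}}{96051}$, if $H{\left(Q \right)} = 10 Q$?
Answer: $- \frac{10375253741}{11894379534} \approx -0.87228$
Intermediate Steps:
$- \frac{337553}{q} + \frac{H{\left(349 \right)}}{96051} = - \frac{337553}{371502} + \frac{10 \cdot 349}{96051} = \left(-337553\right) \frac{1}{371502} + 3490 \cdot \frac{1}{96051} = - \frac{337553}{371502} + \frac{3490}{96051} = - \frac{10375253741}{11894379534}$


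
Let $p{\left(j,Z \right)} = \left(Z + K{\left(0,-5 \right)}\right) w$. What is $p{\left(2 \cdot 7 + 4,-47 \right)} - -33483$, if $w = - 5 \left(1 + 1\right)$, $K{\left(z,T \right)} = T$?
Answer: $34003$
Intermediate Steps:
$w = -10$ ($w = \left(-5\right) 2 = -10$)
$p{\left(j,Z \right)} = 50 - 10 Z$ ($p{\left(j,Z \right)} = \left(Z - 5\right) \left(-10\right) = \left(-5 + Z\right) \left(-10\right) = 50 - 10 Z$)
$p{\left(2 \cdot 7 + 4,-47 \right)} - -33483 = \left(50 - -470\right) - -33483 = \left(50 + 470\right) + 33483 = 520 + 33483 = 34003$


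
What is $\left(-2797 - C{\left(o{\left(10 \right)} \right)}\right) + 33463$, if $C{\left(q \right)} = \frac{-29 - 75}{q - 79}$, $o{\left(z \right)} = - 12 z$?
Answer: $\frac{6102430}{199} \approx 30665.0$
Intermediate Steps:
$C{\left(q \right)} = - \frac{104}{-79 + q}$
$\left(-2797 - C{\left(o{\left(10 \right)} \right)}\right) + 33463 = \left(-2797 - - \frac{104}{-79 - 120}\right) + 33463 = \left(-2797 - - \frac{104}{-199}\right) + 33463 = \left(-2797 - \left(-104\right) \left(- \frac{1}{199}\right)\right) + 33463 = \left(-2797 - \frac{104}{199}\right) + 33463 = - \frac{556707}{199} + 33463 = \frac{6102430}{199}$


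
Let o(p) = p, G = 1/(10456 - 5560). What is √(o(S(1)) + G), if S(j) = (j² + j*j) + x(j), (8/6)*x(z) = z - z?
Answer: √332962/408 ≈ 1.4143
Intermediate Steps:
x(z) = 0 (x(z) = 3*(z - z)/4 = (¾)*0 = 0)
S(j) = 2*j² (S(j) = (j² + j*j) + 0 = (j² + j²) + 0 = 2*j² + 0 = 2*j²)
G = 1/4896 ≈ 0.00020425
√(o(S(1)) + G) = √(2*1² + 1/4896) = √(2*1 + 1/4896) = √(2 + 1/4896) = √(9793/4896) = √332962/408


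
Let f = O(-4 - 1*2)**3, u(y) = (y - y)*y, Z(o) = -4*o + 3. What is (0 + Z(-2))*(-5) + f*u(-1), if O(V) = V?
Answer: -55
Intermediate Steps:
Z(o) = 3 - 4*o
u(y) = 0 (u(y) = 0*y = 0)
f = -216 (f = (-4 - 1*2)**3 = (-4 - 2)**3 = (-6)**3 = -216)
(0 + Z(-2))*(-5) + f*u(-1) = (0 + (3 - 4*(-2)))*(-5) - 216*0 = (0 + (3 + 8))*(-5) + 0 = (0 + 11)*(-5) + 0 = 11*(-5) + 0 = -55 + 0 = -55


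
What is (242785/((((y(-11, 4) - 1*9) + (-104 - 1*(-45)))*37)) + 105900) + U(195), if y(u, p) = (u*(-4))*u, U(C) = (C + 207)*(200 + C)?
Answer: 5405785775/20424 ≈ 2.6468e+5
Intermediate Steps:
U(C) = (200 + C)*(207 + C) (U(C) = (207 + C)*(200 + C) = (200 + C)*(207 + C))
y(u, p) = -4*u² (y(u, p) = (-4*u)*u = -4*u²)
(242785/((((y(-11, 4) - 1*9) + (-104 - 1*(-45)))*37)) + 105900) + U(195) = (242785/((((-4*(-11)² - 1*9) + (-104 - 1*(-45)))*37)) + 105900) + (41400 + 195² + 407*195) = (242785/((((-4*121 - 9) + (-104 + 45))*37)) + 105900) + (41400 + 38025 + 79365) = (242785/((((-484 - 9) - 59)*37)) + 105900) + 158790 = (242785/(((-493 - 59)*37)) + 105900) + 158790 = (242785/((-552*37)) + 105900) + 158790 = (242785/(-20424) + 105900) + 158790 = (242785*(-1/20424) + 105900) + 158790 = (-242785/20424 + 105900) + 158790 = 2162658815/20424 + 158790 = 5405785775/20424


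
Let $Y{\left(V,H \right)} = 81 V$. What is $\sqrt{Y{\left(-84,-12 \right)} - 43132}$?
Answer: $4 i \sqrt{3121} \approx 223.46 i$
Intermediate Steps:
$\sqrt{Y{\left(-84,-12 \right)} - 43132} = \sqrt{81 \left(-84\right) - 43132} = \sqrt{-6804 - 43132} = \sqrt{-49936} = 4 i \sqrt{3121}$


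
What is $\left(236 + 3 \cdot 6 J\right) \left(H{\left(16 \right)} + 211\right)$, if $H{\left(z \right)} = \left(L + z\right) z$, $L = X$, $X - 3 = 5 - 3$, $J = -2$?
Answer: $109400$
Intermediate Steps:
$X = 5$ ($X = 3 + \left(5 - 3\right) = 3 + 2 = 5$)
$L = 5$
$H{\left(z \right)} = z \left(5 + z\right)$ ($H{\left(z \right)} = \left(5 + z\right) z = z \left(5 + z\right)$)
$\left(236 + 3 \cdot 6 J\right) \left(H{\left(16 \right)} + 211\right) = \left(236 + 3 \cdot 6 \left(-2\right)\right) \left(16 \left(5 + 16\right) + 211\right) = \left(236 + 18 \left(-2\right)\right) \left(16 \cdot 21 + 211\right) = \left(236 - 36\right) \left(336 + 211\right) = 200 \cdot 547 = 109400$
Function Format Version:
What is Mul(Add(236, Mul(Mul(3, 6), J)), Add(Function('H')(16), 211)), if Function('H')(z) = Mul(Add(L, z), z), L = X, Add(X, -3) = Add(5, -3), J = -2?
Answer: 109400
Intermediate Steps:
X = 5 (X = Add(3, Add(5, -3)) = Add(3, 2) = 5)
L = 5
Function('H')(z) = Mul(z, Add(5, z)) (Function('H')(z) = Mul(Add(5, z), z) = Mul(z, Add(5, z)))
Mul(Add(236, Mul(Mul(3, 6), J)), Add(Function('H')(16), 211)) = Mul(Add(236, Mul(Mul(3, 6), -2)), Add(Mul(16, Add(5, 16)), 211)) = Mul(Add(236, Mul(18, -2)), Add(Mul(16, 21), 211)) = Mul(Add(236, -36), Add(336, 211)) = Mul(200, 547) = 109400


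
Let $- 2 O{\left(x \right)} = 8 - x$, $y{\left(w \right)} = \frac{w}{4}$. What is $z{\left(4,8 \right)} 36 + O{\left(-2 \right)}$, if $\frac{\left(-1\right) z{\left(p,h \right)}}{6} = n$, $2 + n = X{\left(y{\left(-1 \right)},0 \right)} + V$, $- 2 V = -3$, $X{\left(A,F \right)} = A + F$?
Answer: $157$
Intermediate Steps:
$y{\left(w \right)} = \frac{w}{4}$ ($y{\left(w \right)} = w \frac{1}{4} = \frac{w}{4}$)
$O{\left(x \right)} = -4 + \frac{x}{2}$ ($O{\left(x \right)} = - \frac{8 - x}{2} = -4 + \frac{x}{2}$)
$V = \frac{3}{2}$ ($V = \left(- \frac{1}{2}\right) \left(-3\right) = \frac{3}{2} \approx 1.5$)
$n = - \frac{3}{4}$ ($n = -2 + \left(\left(\frac{1}{4} \left(-1\right) + 0\right) + \frac{3}{2}\right) = -2 + \left(\left(- \frac{1}{4} + 0\right) + \frac{3}{2}\right) = -2 + \left(- \frac{1}{4} + \frac{3}{2}\right) = -2 + \frac{5}{4} = - \frac{3}{4} \approx -0.75$)
$z{\left(p,h \right)} = \frac{9}{2}$ ($z{\left(p,h \right)} = \left(-6\right) \left(- \frac{3}{4}\right) = \frac{9}{2}$)
$z{\left(4,8 \right)} 36 + O{\left(-2 \right)} = \frac{9}{2} \cdot 36 + \left(-4 + \frac{1}{2} \left(-2\right)\right) = 162 - 5 = 157$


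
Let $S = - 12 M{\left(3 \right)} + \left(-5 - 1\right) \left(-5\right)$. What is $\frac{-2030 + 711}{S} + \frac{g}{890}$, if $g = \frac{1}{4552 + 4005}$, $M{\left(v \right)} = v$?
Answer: $\frac{2511286969}{11423595} \approx 219.83$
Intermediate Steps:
$S = -6$ ($S = \left(-12\right) 3 + \left(-5 - 1\right) \left(-5\right) = -36 - -30 = -36 + 30 = -6$)
$g = \frac{1}{8557} \approx 0.00011686$
$\frac{-2030 + 711}{S} + \frac{g}{890} = \frac{-2030 + 711}{-6} + \frac{1}{8557 \cdot 890} = \left(-1319\right) \left(- \frac{1}{6}\right) + \frac{1}{8557} \cdot \frac{1}{890} = \frac{1319}{6} + \frac{1}{7615730} = \frac{2511286969}{11423595}$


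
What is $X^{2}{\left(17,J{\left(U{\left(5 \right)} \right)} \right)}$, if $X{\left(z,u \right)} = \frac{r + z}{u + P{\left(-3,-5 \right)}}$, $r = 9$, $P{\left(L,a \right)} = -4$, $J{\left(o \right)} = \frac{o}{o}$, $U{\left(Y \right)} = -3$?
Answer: $\frac{676}{9} \approx 75.111$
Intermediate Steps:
$J{\left(o \right)} = 1$
$X{\left(z,u \right)} = \frac{9 + z}{-4 + u}$ ($X{\left(z,u \right)} = \frac{9 + z}{u - 4} = \frac{9 + z}{-4 + u}$)
$X^{2}{\left(17,J{\left(U{\left(5 \right)} \right)} \right)} = \left(\frac{9 + 17}{-4 + 1}\right)^{2} = \left(\frac{1}{-3} \cdot 26\right)^{2} = \left(\left(- \frac{1}{3}\right) 26\right)^{2} = \left(- \frac{26}{3}\right)^{2} = \frac{676}{9}$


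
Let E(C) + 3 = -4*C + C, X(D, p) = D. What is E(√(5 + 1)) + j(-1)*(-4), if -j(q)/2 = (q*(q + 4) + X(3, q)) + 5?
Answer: 37 - 3*√6 ≈ 29.652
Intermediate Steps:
j(q) = -16 - 2*q*(4 + q) (j(q) = -2*((q*(q + 4) + 3) + 5) = -2*((q*(4 + q) + 3) + 5) = -2*((3 + q*(4 + q)) + 5) = -2*(8 + q*(4 + q)) = -16 - 2*q*(4 + q))
E(C) = -3 - 3*C (E(C) = -3 + (-4*C + C) = -3 - 3*C)
E(√(5 + 1)) + j(-1)*(-4) = (-3 - 3*√(5 + 1)) + (-16 - 8*(-1) - 2*(-1)²)*(-4) = (-3 - 3*√6) + (-16 + 8 - 2*1)*(-4) = (-3 - 3*√6) + (-16 + 8 - 2)*(-4) = (-3 - 3*√6) - 10*(-4) = (-3 - 3*√6) + 40 = 37 - 3*√6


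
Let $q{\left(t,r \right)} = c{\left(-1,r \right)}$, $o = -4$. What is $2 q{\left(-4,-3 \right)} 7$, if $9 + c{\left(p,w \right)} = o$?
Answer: $-182$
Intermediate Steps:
$c{\left(p,w \right)} = -13$ ($c{\left(p,w \right)} = -9 - 4 = -13$)
$q{\left(t,r \right)} = -13$
$2 q{\left(-4,-3 \right)} 7 = 2 \left(-13\right) 7 = \left(-26\right) 7 = -182$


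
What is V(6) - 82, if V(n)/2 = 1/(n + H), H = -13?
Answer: -576/7 ≈ -82.286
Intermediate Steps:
V(n) = 2/(-13 + n) (V(n) = 2/(n - 13) = 2/(-13 + n))
V(6) - 82 = 2/(-13 + 6) - 82 = 2/(-7) - 82 = 2*(-⅐) - 82 = -2/7 - 82 = -576/7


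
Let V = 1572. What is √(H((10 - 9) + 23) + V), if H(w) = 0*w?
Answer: 2*√393 ≈ 39.648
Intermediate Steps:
H(w) = 0
√(H((10 - 9) + 23) + V) = √(0 + 1572) = √1572 = 2*√393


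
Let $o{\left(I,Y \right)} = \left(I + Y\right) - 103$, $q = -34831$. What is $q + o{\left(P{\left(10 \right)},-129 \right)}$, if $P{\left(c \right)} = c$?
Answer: $-35053$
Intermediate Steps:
$o{\left(I,Y \right)} = -103 + I + Y$
$q + o{\left(P{\left(10 \right)},-129 \right)} = -34831 - 222 = -35053$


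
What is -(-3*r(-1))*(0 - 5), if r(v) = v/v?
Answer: -15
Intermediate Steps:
r(v) = 1
-(-3*r(-1))*(0 - 5) = -(-3*1)*(0 - 5) = -(-3)*(-5) = -1*15 = -15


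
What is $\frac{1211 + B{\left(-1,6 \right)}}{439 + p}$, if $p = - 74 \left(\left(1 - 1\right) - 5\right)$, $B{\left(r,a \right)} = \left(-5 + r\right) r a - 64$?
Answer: $\frac{1183}{809} \approx 1.4623$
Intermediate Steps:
$B{\left(r,a \right)} = -64 + a r \left(-5 + r\right)$ ($B{\left(r,a \right)} = r \left(-5 + r\right) a - 64 = a r \left(-5 + r\right) - 64 = -64 + a r \left(-5 + r\right)$)
$p = 370$ ($p = - 74 \left(0 - 5\right) = \left(-74\right) \left(-5\right) = 370$)
$\frac{1211 + B{\left(-1,6 \right)}}{439 + p} = \frac{1211 - \left(64 - 30 - 6\right)}{439 + 370} = \frac{1211 + \left(-64 + 6 \cdot 1 + 30\right)}{809} = \left(1211 + \left(-64 + 6 + 30\right)\right) \frac{1}{809} = \left(1211 - 28\right) \frac{1}{809} = 1183 \cdot \frac{1}{809} = \frac{1183}{809}$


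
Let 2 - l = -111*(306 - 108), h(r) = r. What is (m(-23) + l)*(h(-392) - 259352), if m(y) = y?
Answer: -5703199008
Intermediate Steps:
l = 21980 (l = 2 - (-111)*(306 - 108) = 2 - (-111)*198 = 2 - 1*(-21978) = 2 + 21978 = 21980)
(m(-23) + l)*(h(-392) - 259352) = (-23 + 21980)*(-392 - 259352) = 21957*(-259744) = -5703199008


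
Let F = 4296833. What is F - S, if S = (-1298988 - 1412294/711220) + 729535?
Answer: 1730500670607/355610 ≈ 4.8663e+6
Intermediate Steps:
S = -202503887477/355610 (S = (-1298988 - 1412294*1/711220) + 729535 = (-1298988 - 706147/355610) + 729535 = -461933828827/355610 + 729535 = -202503887477/355610 ≈ -5.6946e+5)
F - S = 4296833 - 1*(-202503887477/355610) = 4296833 + 202503887477/355610 = 1730500670607/355610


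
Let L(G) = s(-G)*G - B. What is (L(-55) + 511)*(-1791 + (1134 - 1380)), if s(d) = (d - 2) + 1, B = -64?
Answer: 4878615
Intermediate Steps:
s(d) = -1 + d (s(d) = (-2 + d) + 1 = -1 + d)
L(G) = 64 + G*(-1 - G) (L(G) = (-1 - G)*G - 1*(-64) = G*(-1 - G) + 64 = 64 + G*(-1 - G))
(L(-55) + 511)*(-1791 + (1134 - 1380)) = ((64 - 1*(-55)*(1 - 55)) + 511)*(-1791 + (1134 - 1380)) = ((64 - 1*(-55)*(-54)) + 511)*(-1791 - 246) = ((64 - 2970) + 511)*(-2037) = (-2906 + 511)*(-2037) = -2395*(-2037) = 4878615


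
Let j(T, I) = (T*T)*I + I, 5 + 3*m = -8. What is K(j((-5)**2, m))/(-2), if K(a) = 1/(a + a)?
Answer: 3/32552 ≈ 9.2160e-5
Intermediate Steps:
m = -13/3 (m = -5/3 + (1/3)*(-8) = -5/3 - 8/3 = -13/3 ≈ -4.3333)
j(T, I) = I + I*T**2 (j(T, I) = T**2*I + I = I*T**2 + I = I + I*T**2)
K(a) = 1/(2*a)
K(j((-5)**2, m))/(-2) = (1/(2*((-13*(1 + ((-5)**2)**2)/3))))/(-2) = (1/(2*((-13*(1 + 25**2)/3))))*(-1/2) = (1/(2*((-13*(1 + 625)/3))))*(-1/2) = (1/(2*((-13/3*626))))*(-1/2) = (1/(2*(-8138/3)))*(-1/2) = ((1/2)*(-3/8138))*(-1/2) = -3/16276*(-1/2) = 3/32552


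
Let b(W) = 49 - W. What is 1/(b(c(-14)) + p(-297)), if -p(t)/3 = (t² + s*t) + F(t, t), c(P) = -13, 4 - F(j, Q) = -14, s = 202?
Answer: -1/84637 ≈ -1.1815e-5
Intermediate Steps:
F(j, Q) = 18 (F(j, Q) = 4 - 1*(-14) = 4 + 14 = 18)
p(t) = -54 - 606*t - 3*t² (p(t) = -3*((t² + 202*t) + 18) = -3*(18 + t² + 202*t) = -54 - 606*t - 3*t²)
1/(b(c(-14)) + p(-297)) = 1/((49 - 1*(-13)) + (-54 - 606*(-297) - 3*(-297)²)) = 1/((49 + 13) + (-54 + 179982 - 3*88209)) = 1/(62 + (-54 + 179982 - 264627)) = 1/(62 - 84699) = 1/(-84637) = -1/84637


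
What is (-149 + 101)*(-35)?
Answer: 1680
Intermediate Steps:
(-149 + 101)*(-35) = -48*(-35) = 1680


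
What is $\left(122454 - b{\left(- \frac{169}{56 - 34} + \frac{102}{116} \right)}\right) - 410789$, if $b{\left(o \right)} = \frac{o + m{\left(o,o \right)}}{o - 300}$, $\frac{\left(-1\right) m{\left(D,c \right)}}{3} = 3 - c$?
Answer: $- \frac{28219358001}{97870} \approx -2.8834 \cdot 10^{5}$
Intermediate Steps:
$m{\left(D,c \right)} = -9 + 3 c$ ($m{\left(D,c \right)} = - 3 \left(3 - c\right) = -9 + 3 c$)
$b{\left(o \right)} = \frac{-9 + 4 o}{-300 + o}$ ($b{\left(o \right)} = \frac{o + \left(-9 + 3 o\right)}{o - 300} = \frac{-9 + 4 o}{-300 + o}$)
$\left(122454 - b{\left(- \frac{169}{56 - 34} + \frac{102}{116} \right)}\right) - 410789 = \left(122454 - \frac{-9 + 4 \left(- \frac{169}{56 - 34} + \frac{102}{116}\right)}{-300 + \left(- \frac{169}{56 - 34} + \frac{102}{116}\right)}\right) - 410789 = \left(122454 - \frac{-9 + 4 \left(- \frac{169}{22} + 102 \cdot \frac{1}{116}\right)}{-300 + \left(- \frac{169}{22} + 102 \cdot \frac{1}{116}\right)}\right) - 410789 = \left(122454 - \frac{-9 + 4 \left(\left(-169\right) \frac{1}{22} + \frac{51}{58}\right)}{-300 + \left(\left(-169\right) \frac{1}{22} + \frac{51}{58}\right)}\right) - 410789 = \left(122454 - \frac{-9 + 4 \left(- \frac{169}{22} + \frac{51}{58}\right)}{-300 + \left(- \frac{169}{22} + \frac{51}{58}\right)}\right) - 410789 = \left(122454 - \frac{-9 + 4 \left(- \frac{2170}{319}\right)}{-300 - \frac{2170}{319}}\right) - 410789 = \left(122454 - \frac{-9 - \frac{8680}{319}}{- \frac{97870}{319}}\right) - 410789 = \left(122454 - \left(- \frac{319}{97870}\right) \left(- \frac{11551}{319}\right)\right) - 410789 = \left(122454 - \frac{11551}{97870}\right) - 410789 = \frac{11984561429}{97870} - 410789 = - \frac{28219358001}{97870}$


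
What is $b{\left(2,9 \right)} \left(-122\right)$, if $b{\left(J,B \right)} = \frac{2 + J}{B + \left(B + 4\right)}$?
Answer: $- \frac{244}{11} \approx -22.182$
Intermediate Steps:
$b{\left(J,B \right)} = \frac{2 + J}{4 + 2 B}$ ($b{\left(J,B \right)} = \frac{2 + J}{B + \left(4 + B\right)} = \frac{2 + J}{4 + 2 B}$)
$b{\left(2,9 \right)} \left(-122\right) = \frac{2 + 2}{2 \left(2 + 9\right)} \left(-122\right) = \frac{1}{2} \cdot \frac{1}{11} \cdot 4 \left(-122\right) = \frac{2}{11} \left(-122\right) = - \frac{244}{11}$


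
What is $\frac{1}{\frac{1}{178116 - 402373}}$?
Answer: $-224257$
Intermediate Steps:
$\frac{1}{\frac{1}{178116 - 402373}} = \frac{1}{\frac{1}{-224257}} = \frac{1}{- \frac{1}{224257}} = -224257$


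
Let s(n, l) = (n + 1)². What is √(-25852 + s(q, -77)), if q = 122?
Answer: I*√10723 ≈ 103.55*I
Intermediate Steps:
s(n, l) = (1 + n)²
√(-25852 + s(q, -77)) = √(-25852 + (1 + 122)²) = √(-25852 + 123²) = √(-25852 + 15129) = √(-10723) = I*√10723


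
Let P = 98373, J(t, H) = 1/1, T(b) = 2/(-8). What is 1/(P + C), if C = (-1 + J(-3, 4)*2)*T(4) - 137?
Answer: 4/392943 ≈ 1.0180e-5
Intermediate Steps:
T(b) = -¼ (T(b) = 2*(-⅛) = -¼)
J(t, H) = 1
C = -549/4 (C = (-1 + 1*2)*(-¼) - 137 = (-1 + 2)*(-¼) - 137 = 1*(-¼) - 137 = -¼ - 137 = -549/4 ≈ -137.25)
1/(P + C) = 1/(98373 - 549/4) = 1/(392943/4) = 4/392943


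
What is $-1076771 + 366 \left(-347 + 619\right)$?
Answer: $-977219$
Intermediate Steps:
$-1076771 + 366 \left(-347 + 619\right) = -1076771 + 366 \cdot 272 = -1076771 + 99552 = -977219$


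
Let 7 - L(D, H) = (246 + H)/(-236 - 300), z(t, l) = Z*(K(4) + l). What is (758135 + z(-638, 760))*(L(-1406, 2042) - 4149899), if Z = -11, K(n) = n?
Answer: -208457065073418/67 ≈ -3.1113e+12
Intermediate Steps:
z(t, l) = -44 - 11*l (z(t, l) = -11*(4 + l) = -44 - 11*l)
L(D, H) = 1999/268 + H/536 (L(D, H) = 7 - (246 + H)/(-236 - 300) = 7 - (246 + H)/(-536) = 7 - (246 + H)*(-1)/536 = 7 - (-123/268 - H/536) = 7 + (123/268 + H/536) = 1999/268 + H/536)
(758135 + z(-638, 760))*(L(-1406, 2042) - 4149899) = (758135 + (-44 - 11*760))*((1999/268 + (1/536)*2042) - 4149899) = (758135 + (-44 - 8360))*((1999/268 + 1021/268) - 4149899) = (758135 - 8404)*(755/67 - 4149899) = 749731*(-278042478/67) = -208457065073418/67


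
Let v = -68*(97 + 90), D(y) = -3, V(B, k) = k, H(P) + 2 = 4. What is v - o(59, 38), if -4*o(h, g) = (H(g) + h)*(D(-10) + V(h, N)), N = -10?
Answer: -51657/4 ≈ -12914.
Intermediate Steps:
H(P) = 2 (H(P) = -2 + 4 = 2)
o(h, g) = 13/2 + 13*h/4 (o(h, g) = -(2 + h)*(-3 - 10)/4 = -(2 + h)*(-13)/4 = -(-26 - 13*h)/4 = 13/2 + 13*h/4)
v = -12716 (v = -68*187 = -12716)
v - o(59, 38) = -12716 - (13/2 + (13/4)*59) = -12716 - (13/2 + 767/4) = -12716 - 1*793/4 = -12716 - 793/4 = -51657/4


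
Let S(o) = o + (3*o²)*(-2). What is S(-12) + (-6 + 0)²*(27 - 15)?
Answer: -444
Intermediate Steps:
S(o) = o - 6*o²
S(-12) + (-6 + 0)²*(27 - 15) = -12*(1 - 6*(-12)) + (-6 + 0)²*(27 - 15) = -12*(1 + 72) + (-6)²*12 = -12*73 + 36*12 = -876 + 432 = -444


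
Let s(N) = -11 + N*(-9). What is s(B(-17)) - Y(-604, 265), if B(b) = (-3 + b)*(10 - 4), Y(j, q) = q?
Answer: 804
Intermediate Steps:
B(b) = -18 + 6*b (B(b) = (-3 + b)*6 = -18 + 6*b)
s(N) = -11 - 9*N
s(B(-17)) - Y(-604, 265) = (-11 - 9*(-18 + 6*(-17))) - 1*265 = (-11 - 9*(-18 - 102)) - 265 = (-11 - 9*(-120)) - 265 = (-11 + 1080) - 265 = 1069 - 265 = 804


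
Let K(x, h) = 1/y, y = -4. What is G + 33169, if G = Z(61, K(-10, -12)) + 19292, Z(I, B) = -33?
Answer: 52428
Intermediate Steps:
K(x, h) = -¼ (K(x, h) = 1/(-4) = -¼)
G = 19259 (G = -33 + 19292 = 19259)
G + 33169 = 19259 + 33169 = 52428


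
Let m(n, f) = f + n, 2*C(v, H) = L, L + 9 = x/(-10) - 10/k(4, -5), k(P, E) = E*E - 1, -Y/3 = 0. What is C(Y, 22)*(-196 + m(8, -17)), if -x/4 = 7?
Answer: 16277/24 ≈ 678.21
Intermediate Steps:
x = -28 (x = -4*7 = -28)
Y = 0 (Y = -3*0 = 0)
k(P, E) = -1 + E**2 (k(P, E) = E**2 - 1 = -1 + E**2)
L = -397/60 (L = -9 + (-28/(-10) - 10/(-1 + (-5)**2)) = -9 + (-28*(-1/10) - 10/(-1 + 25)) = -9 + (14/5 - 10/24) = -9 + (14/5 - 10*1/24) = -9 + (14/5 - 5/12) = -9 + 143/60 = -397/60 ≈ -6.6167)
C(v, H) = -397/120 (C(v, H) = (1/2)*(-397/60) = -397/120)
C(Y, 22)*(-196 + m(8, -17)) = -397*(-196 + (-17 + 8))/120 = -397*(-196 - 9)/120 = -397/120*(-205) = 16277/24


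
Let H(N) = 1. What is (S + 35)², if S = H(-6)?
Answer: 1296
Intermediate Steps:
S = 1
(S + 35)² = (1 + 35)² = 36² = 1296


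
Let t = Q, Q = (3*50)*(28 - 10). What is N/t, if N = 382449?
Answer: 127483/900 ≈ 141.65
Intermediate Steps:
Q = 2700 (Q = 150*18 = 2700)
t = 2700
N/t = 382449/2700 = 382449*(1/2700) = 127483/900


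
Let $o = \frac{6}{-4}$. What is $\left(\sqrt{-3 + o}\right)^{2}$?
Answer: $- \frac{9}{2} \approx -4.5$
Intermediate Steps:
$o = - \frac{3}{2}$ ($o = 6 \left(- \frac{1}{4}\right) = - \frac{3}{2} \approx -1.5$)
$\left(\sqrt{-3 + o}\right)^{2} = \left(\sqrt{-3 - \frac{3}{2}}\right)^{2} = \left(\sqrt{- \frac{9}{2}}\right)^{2} = \left(\frac{3 i \sqrt{2}}{2}\right)^{2} = - \frac{9}{2}$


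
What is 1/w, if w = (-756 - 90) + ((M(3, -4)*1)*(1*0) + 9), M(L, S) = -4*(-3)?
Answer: -1/837 ≈ -0.0011947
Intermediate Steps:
M(L, S) = 12
w = -837 (w = (-756 - 90) + ((12*1)*(1*0) + 9) = -846 + (12*0 + 9) = -846 + (0 + 9) = -846 + 9 = -837)
1/w = 1/(-837) = -1/837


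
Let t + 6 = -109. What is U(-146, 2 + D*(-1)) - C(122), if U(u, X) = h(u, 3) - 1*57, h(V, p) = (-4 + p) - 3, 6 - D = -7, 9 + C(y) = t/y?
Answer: -6229/122 ≈ -51.057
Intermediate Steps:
t = -115 (t = -6 - 109 = -115)
C(y) = -9 - 115/y
D = 13 (D = 6 - 1*(-7) = 6 + 7 = 13)
h(V, p) = -7 + p
U(u, X) = -61 (U(u, X) = (-7 + 3) - 1*57 = -4 - 57 = -61)
U(-146, 2 + D*(-1)) - C(122) = -61 - (-9 - 115/122) = -61 - 1*(-1213/122) = -61 + 1213/122 = -6229/122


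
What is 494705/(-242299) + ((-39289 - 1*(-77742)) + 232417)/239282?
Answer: -26371235840/28988894659 ≈ -0.90970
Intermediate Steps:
494705/(-242299) + ((-39289 - 1*(-77742)) + 232417)/239282 = 494705*(-1/242299) + ((-39289 + 77742) + 232417)*(1/239282) = -494705/242299 + (38453 + 232417)*(1/239282) = -494705/242299 + 270870*(1/239282) = -494705/242299 + 135435/119641 = -26371235840/28988894659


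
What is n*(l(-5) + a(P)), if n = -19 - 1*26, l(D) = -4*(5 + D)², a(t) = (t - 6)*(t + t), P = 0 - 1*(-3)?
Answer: 810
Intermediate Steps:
P = 3 (P = 0 + 3 = 3)
a(t) = 2*t*(-6 + t) (a(t) = (-6 + t)*(2*t) = 2*t*(-6 + t))
n = -45 (n = -19 - 26 = -45)
n*(l(-5) + a(P)) = -45*(-4*(5 - 5)² + 2*3*(-6 + 3)) = -45*(-4*0² + 2*3*(-3)) = -45*(-4*0 - 18) = -45*(0 - 18) = -45*(-18) = 810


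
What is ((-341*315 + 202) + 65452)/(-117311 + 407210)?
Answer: -41761/289899 ≈ -0.14405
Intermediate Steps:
((-341*315 + 202) + 65452)/(-117311 + 407210) = ((-107415 + 202) + 65452)/289899 = (-107213 + 65452)*(1/289899) = -41761*1/289899 = -41761/289899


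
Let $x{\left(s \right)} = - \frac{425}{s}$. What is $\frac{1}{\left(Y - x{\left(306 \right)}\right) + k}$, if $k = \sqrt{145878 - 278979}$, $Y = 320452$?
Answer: $\frac{103826898}{33271724446645} - \frac{972 i \sqrt{14789}}{33271724446645} \approx 3.1206 \cdot 10^{-6} - 3.5527 \cdot 10^{-9} i$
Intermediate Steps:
$k = 3 i \sqrt{14789}$ ($k = \sqrt{-133101} = 3 i \sqrt{14789} \approx 364.83 i$)
$\frac{1}{\left(Y - x{\left(306 \right)}\right) + k} = \frac{1}{\left(320452 - - \frac{425}{306}\right) + 3 i \sqrt{14789}} = \frac{1}{\left(320452 - \left(-425\right) \frac{1}{306}\right) + 3 i \sqrt{14789}} = \frac{1}{\left(320452 - - \frac{25}{18}\right) + 3 i \sqrt{14789}} = \frac{1}{\left(320452 + \frac{25}{18}\right) + 3 i \sqrt{14789}} = \frac{1}{\frac{5768161}{18} + 3 i \sqrt{14789}}$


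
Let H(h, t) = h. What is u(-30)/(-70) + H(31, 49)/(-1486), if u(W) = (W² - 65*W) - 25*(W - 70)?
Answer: -795227/10402 ≈ -76.449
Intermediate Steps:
u(W) = 1750 + W² - 90*W (u(W) = (W² - 65*W) - 25*(-70 + W) = (W² - 65*W) + (1750 - 25*W) = 1750 + W² - 90*W)
u(-30)/(-70) + H(31, 49)/(-1486) = (1750 + (-30)² - 90*(-30))/(-70) + 31/(-1486) = (1750 + 900 + 2700)*(-1/70) + 31*(-1/1486) = 5350*(-1/70) - 31/1486 = -535/7 - 31/1486 = -795227/10402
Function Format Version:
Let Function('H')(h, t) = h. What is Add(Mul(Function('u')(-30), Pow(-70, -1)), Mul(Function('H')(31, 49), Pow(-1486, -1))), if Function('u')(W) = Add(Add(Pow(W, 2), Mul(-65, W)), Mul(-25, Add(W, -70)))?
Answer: Rational(-795227, 10402) ≈ -76.449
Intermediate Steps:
Function('u')(W) = Add(1750, Pow(W, 2), Mul(-90, W)) (Function('u')(W) = Add(Add(Pow(W, 2), Mul(-65, W)), Mul(-25, Add(-70, W))) = Add(Add(Pow(W, 2), Mul(-65, W)), Add(1750, Mul(-25, W))) = Add(1750, Pow(W, 2), Mul(-90, W)))
Add(Mul(Function('u')(-30), Pow(-70, -1)), Mul(Function('H')(31, 49), Pow(-1486, -1))) = Add(Mul(Add(1750, Pow(-30, 2), Mul(-90, -30)), Pow(-70, -1)), Mul(31, Pow(-1486, -1))) = Add(Mul(Add(1750, 900, 2700), Rational(-1, 70)), Mul(31, Rational(-1, 1486))) = Add(Mul(5350, Rational(-1, 70)), Rational(-31, 1486)) = Add(Rational(-535, 7), Rational(-31, 1486)) = Rational(-795227, 10402)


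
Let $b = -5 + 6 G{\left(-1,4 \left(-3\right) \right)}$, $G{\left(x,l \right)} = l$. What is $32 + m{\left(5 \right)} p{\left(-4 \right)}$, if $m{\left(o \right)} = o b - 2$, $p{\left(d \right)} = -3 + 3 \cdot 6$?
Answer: $-5773$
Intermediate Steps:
$b = -77$ ($b = -5 + 6 \cdot 4 \left(-3\right) = -5 + 6 \left(-12\right) = -5 - 72 = -77$)
$p{\left(d \right)} = 15$ ($p{\left(d \right)} = -3 + 18 = 15$)
$m{\left(o \right)} = -2 - 77 o$ ($m{\left(o \right)} = o \left(-77\right) - 2 = - 77 o - 2 = -2 - 77 o$)
$32 + m{\left(5 \right)} p{\left(-4 \right)} = 32 + \left(-2 - 385\right) 15 = 32 - 5805 = -5773$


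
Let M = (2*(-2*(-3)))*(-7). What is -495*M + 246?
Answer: 41826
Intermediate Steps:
M = -84 (M = (2*6)*(-7) = 12*(-7) = -84)
-495*M + 246 = -495*(-84) + 246 = 41580 + 246 = 41826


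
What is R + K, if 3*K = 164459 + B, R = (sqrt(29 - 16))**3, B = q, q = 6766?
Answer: 57075 + 13*sqrt(13) ≈ 57122.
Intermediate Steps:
B = 6766
R = 13*sqrt(13) (R = (sqrt(13))**3 = 13*sqrt(13) ≈ 46.872)
K = 57075 (K = (164459 + 6766)/3 = (1/3)*171225 = 57075)
R + K = 13*sqrt(13) + 57075 = 57075 + 13*sqrt(13)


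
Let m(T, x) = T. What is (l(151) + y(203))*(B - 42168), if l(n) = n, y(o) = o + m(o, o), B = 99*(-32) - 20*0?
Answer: -25252152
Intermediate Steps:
B = -3168 (B = -3168 + 0 = -3168)
y(o) = 2*o (y(o) = o + o = 2*o)
(l(151) + y(203))*(B - 42168) = (151 + 2*203)*(-3168 - 42168) = (151 + 406)*(-45336) = 557*(-45336) = -25252152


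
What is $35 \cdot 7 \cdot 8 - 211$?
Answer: $1749$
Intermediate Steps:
$35 \cdot 7 \cdot 8 - 211 = 245 \cdot 8 - 211 = 1960 - 211 = 1749$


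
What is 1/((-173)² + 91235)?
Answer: 1/121164 ≈ 8.2533e-6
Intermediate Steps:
1/((-173)² + 91235) = 1/(29929 + 91235) = 1/121164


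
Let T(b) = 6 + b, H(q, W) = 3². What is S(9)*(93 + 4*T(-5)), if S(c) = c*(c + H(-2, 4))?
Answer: 15714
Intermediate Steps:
H(q, W) = 9
S(c) = c*(9 + c) (S(c) = c*(c + 9) = c*(9 + c))
S(9)*(93 + 4*T(-5)) = (9*(9 + 9))*(93 + 4*(6 - 5)) = (9*18)*(93 + 4*1) = 162*(93 + 4) = 162*97 = 15714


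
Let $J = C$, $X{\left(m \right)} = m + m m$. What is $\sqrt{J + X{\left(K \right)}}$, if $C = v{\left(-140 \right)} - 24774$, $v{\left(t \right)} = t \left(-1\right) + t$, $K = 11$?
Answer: $111 i \sqrt{2} \approx 156.98 i$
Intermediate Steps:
$X{\left(m \right)} = m + m^{2}$
$v{\left(t \right)} = 0$ ($v{\left(t \right)} = - t + t = 0$)
$C = -24774$ ($C = 0 - 24774 = -24774$)
$J = -24774$
$\sqrt{J + X{\left(K \right)}} = \sqrt{-24774 + 11 \left(1 + 11\right)} = \sqrt{-24774 + 11 \cdot 12} = \sqrt{-24774 + 132} = \sqrt{-24642} = 111 i \sqrt{2}$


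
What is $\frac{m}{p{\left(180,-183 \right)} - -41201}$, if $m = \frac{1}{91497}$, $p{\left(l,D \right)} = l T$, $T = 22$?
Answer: $\frac{1}{4132096017} \approx 2.4201 \cdot 10^{-10}$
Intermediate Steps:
$p{\left(l,D \right)} = 22 l$ ($p{\left(l,D \right)} = l 22 = 22 l$)
$m = \frac{1}{91497} \approx 1.0929 \cdot 10^{-5}$
$\frac{m}{p{\left(180,-183 \right)} - -41201} = \frac{1}{91497 \left(22 \cdot 180 - -41201\right)} = \frac{1}{91497 \left(3960 + 41201\right)} = \frac{1}{91497 \cdot 45161} = \frac{1}{91497} \cdot \frac{1}{45161} = \frac{1}{4132096017}$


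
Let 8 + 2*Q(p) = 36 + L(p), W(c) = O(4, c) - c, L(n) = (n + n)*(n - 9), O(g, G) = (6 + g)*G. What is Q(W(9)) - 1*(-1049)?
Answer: 6895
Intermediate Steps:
O(g, G) = G*(6 + g)
L(n) = 2*n*(-9 + n) (L(n) = (2*n)*(-9 + n) = 2*n*(-9 + n))
W(c) = 9*c (W(c) = c*(6 + 4) - c = c*10 - c = 10*c - c = 9*c)
Q(p) = 14 + p*(-9 + p) (Q(p) = -4 + (36 + 2*p*(-9 + p))/2 = -4 + (18 + p*(-9 + p)) = 14 + p*(-9 + p))
Q(W(9)) - 1*(-1049) = (14 + (9*9)*(-9 + 9*9)) - 1*(-1049) = (14 + 81*(-9 + 81)) + 1049 = (14 + 81*72) + 1049 = (14 + 5832) + 1049 = 5846 + 1049 = 6895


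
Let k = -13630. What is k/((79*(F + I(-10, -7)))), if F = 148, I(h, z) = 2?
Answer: -1363/1185 ≈ -1.1502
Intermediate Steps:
k/((79*(F + I(-10, -7)))) = -13630*1/(79*(148 + 2)) = -13630/(79*150) = -13630/11850 = -13630*1/11850 = -1363/1185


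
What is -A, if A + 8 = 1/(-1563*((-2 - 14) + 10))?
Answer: 75023/9378 ≈ 7.9999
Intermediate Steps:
A = -75023/9378 (A = -8 + 1/(-1563*((-2 - 14) + 10)) = -8 + 1/(-1563*(-16 + 10)) = -8 + 1/(-1563*(-6)) = -8 + 1/9378 = -75023/9378 ≈ -7.9999)
-A = -1*(-75023/9378) = 75023/9378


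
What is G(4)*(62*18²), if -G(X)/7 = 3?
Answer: -421848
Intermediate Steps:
G(X) = -21 (G(X) = -7*3 = -21)
G(4)*(62*18²) = -1302*18² = -1302*324 = -21*20088 = -421848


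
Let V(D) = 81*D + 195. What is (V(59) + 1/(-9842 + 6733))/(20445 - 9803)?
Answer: 15464165/33085978 ≈ 0.46739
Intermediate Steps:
V(D) = 195 + 81*D
(V(59) + 1/(-9842 + 6733))/(20445 - 9803) = ((195 + 81*59) + 1/(-9842 + 6733))/(20445 - 9803) = ((195 + 4779) + 1/(-3109))/10642 = (4974 - 1/3109)*(1/10642) = (15464165/3109)*(1/10642) = 15464165/33085978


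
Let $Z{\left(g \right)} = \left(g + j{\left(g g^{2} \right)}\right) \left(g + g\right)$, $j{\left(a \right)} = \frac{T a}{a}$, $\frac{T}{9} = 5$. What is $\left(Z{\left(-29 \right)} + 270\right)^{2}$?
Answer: $432964$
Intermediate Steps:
$T = 45$ ($T = 9 \cdot 5 = 45$)
$j{\left(a \right)} = 45$ ($j{\left(a \right)} = \frac{45 a}{a} = 45$)
$Z{\left(g \right)} = 2 g \left(45 + g\right)$ ($Z{\left(g \right)} = \left(g + 45\right) \left(g + g\right) = \left(45 + g\right) 2 g = 2 g \left(45 + g\right)$)
$\left(Z{\left(-29 \right)} + 270\right)^{2} = \left(2 \left(-29\right) \left(45 - 29\right) + 270\right)^{2} = \left(2 \left(-29\right) 16 + 270\right)^{2} = \left(-928 + 270\right)^{2} = \left(-658\right)^{2} = 432964$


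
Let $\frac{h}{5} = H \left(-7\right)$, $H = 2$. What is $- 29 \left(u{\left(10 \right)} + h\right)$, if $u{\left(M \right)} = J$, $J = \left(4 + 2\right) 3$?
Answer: $1508$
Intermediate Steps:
$J = 18$ ($J = 6 \cdot 3 = 18$)
$u{\left(M \right)} = 18$
$h = -70$ ($h = 5 \cdot 2 \left(-7\right) = 5 \left(-14\right) = -70$)
$- 29 \left(u{\left(10 \right)} + h\right) = - 29 \left(18 - 70\right) = \left(-29\right) \left(-52\right) = 1508$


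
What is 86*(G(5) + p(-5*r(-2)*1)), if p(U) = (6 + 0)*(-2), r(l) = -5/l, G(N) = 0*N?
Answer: -1032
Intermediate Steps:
G(N) = 0
p(U) = -12 (p(U) = 6*(-2) = -12)
86*(G(5) + p(-5*r(-2)*1)) = 86*(0 - 12) = 86*(-12) = -1032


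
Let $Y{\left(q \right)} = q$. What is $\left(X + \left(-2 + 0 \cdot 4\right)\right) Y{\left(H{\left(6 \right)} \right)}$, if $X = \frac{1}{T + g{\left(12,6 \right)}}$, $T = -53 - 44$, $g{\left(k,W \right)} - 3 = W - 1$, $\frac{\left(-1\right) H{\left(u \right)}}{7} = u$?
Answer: $\frac{7518}{89} \approx 84.472$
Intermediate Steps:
$H{\left(u \right)} = - 7 u$
$g{\left(k,W \right)} = 2 + W$ ($g{\left(k,W \right)} = 3 + \left(W - 1\right) = 3 + \left(-1 + W\right) = 2 + W$)
$T = -97$ ($T = -53 - 44 = -97$)
$X = - \frac{1}{89}$ ($X = \frac{1}{-97 + \left(2 + 6\right)} = \frac{1}{-97 + 8} = \frac{1}{-89} = - \frac{1}{89} \approx -0.011236$)
$\left(X + \left(-2 + 0 \cdot 4\right)\right) Y{\left(H{\left(6 \right)} \right)} = \left(- \frac{1}{89} + \left(-2 + 0 \cdot 4\right)\right) \left(\left(-7\right) 6\right) = \left(- \frac{1}{89} + \left(-2 + 0\right)\right) \left(-42\right) = \left(- \frac{1}{89} - 2\right) \left(-42\right) = \left(- \frac{179}{89}\right) \left(-42\right) = \frac{7518}{89}$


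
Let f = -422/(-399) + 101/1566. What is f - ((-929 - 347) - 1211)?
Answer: 518221103/208278 ≈ 2488.1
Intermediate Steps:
f = 233717/208278 (f = -422*(-1/399) + 101*(1/1566) = 422/399 + 101/1566 = 233717/208278 ≈ 1.1221)
f - ((-929 - 347) - 1211) = 233717/208278 - ((-929 - 347) - 1211) = 233717/208278 - (-1276 - 1211) = 233717/208278 - 1*(-2487) = 233717/208278 + 2487 = 518221103/208278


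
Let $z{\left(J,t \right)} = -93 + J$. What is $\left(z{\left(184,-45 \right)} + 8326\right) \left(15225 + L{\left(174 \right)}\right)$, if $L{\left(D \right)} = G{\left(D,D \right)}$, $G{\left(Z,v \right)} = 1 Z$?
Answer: $129613383$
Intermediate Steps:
$G{\left(Z,v \right)} = Z$
$L{\left(D \right)} = D$
$\left(z{\left(184,-45 \right)} + 8326\right) \left(15225 + L{\left(174 \right)}\right) = \left(\left(-93 + 184\right) + 8326\right) \left(15225 + 174\right) = \left(91 + 8326\right) 15399 = 8417 \cdot 15399 = 129613383$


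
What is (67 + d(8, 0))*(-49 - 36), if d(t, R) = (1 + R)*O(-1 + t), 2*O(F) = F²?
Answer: -15555/2 ≈ -7777.5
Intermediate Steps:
O(F) = F²/2
d(t, R) = (-1 + t)²*(1 + R)/2 (d(t, R) = (1 + R)*((-1 + t)²/2) = (-1 + t)²*(1 + R)/2)
(67 + d(8, 0))*(-49 - 36) = (67 + (-1 + 8)²*(1 + 0)/2)*(-49 - 36) = (67 + (½)*7²*1)*(-85) = (67 + (½)*49*1)*(-85) = (67 + 49/2)*(-85) = (183/2)*(-85) = -15555/2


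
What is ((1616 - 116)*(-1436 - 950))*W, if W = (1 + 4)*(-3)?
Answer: 53685000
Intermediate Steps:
W = -15 (W = 5*(-3) = -15)
((1616 - 116)*(-1436 - 950))*W = ((1616 - 116)*(-1436 - 950))*(-15) = (1500*(-2386))*(-15) = -3579000*(-15) = 53685000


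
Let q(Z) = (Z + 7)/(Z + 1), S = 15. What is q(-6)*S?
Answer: -3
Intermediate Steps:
q(Z) = (7 + Z)/(1 + Z)
q(-6)*S = ((7 - 6)/(1 - 6))*15 = (1/(-5))*15 = -⅕*1*15 = -⅕*15 = -3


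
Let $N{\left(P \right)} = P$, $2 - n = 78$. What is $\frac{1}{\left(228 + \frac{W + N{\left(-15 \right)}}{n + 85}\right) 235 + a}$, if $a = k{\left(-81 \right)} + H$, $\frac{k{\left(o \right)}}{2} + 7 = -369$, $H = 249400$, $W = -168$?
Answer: $\frac{3}{892349} \approx 3.3619 \cdot 10^{-6}$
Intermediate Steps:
$n = -76$ ($n = 2 - 78 = -76$)
$k{\left(o \right)} = -752$ ($k{\left(o \right)} = -14 + 2 \left(-369\right) = -14 - 738 = -752$)
$a = 248648$ ($a = -752 + 249400 = 248648$)
$\frac{1}{\left(228 + \frac{W + N{\left(-15 \right)}}{n + 85}\right) 235 + a} = \frac{1}{\left(228 + \frac{-168 - 15}{-76 + 85}\right) 235 + 248648} = \frac{1}{\left(228 - \frac{183}{9}\right) 235 + 248648} = \frac{1}{\left(228 - \frac{61}{3}\right) 235 + 248648} = \frac{1}{\frac{623}{3} \cdot 235 + 248648} = \frac{1}{\frac{146405}{3} + 248648} = \frac{1}{\frac{892349}{3}} = \frac{3}{892349}$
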